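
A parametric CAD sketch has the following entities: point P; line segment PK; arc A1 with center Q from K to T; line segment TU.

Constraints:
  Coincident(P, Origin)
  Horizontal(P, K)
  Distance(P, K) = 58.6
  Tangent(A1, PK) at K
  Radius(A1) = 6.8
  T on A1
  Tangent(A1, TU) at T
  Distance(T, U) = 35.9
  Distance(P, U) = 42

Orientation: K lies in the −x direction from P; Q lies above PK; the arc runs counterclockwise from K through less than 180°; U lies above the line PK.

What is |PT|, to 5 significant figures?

53.515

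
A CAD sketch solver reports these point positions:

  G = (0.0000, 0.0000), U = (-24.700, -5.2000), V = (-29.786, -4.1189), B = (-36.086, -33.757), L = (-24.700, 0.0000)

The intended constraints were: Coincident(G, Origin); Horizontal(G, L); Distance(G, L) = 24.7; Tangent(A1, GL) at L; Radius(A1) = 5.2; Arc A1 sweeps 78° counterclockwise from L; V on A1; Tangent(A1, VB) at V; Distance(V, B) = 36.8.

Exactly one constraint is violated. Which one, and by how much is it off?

Distance(V, B) = 36.8 — off by 6.50.

G = (0.00, 0.00) ✓; G.y = 0.00, L.y = 0.00 ✓; |GL| = 24.70 ✓; ∠(UL, LG) = 90.00° ✓; |UL| = 5.200 ✓; bearing(U→V) − bearing(U→L) = 78.00° ✓; |UV| = 5.200 ✓; ∠(UV, VB) = 90.00° ✓; |VB| = 30.30 ✗.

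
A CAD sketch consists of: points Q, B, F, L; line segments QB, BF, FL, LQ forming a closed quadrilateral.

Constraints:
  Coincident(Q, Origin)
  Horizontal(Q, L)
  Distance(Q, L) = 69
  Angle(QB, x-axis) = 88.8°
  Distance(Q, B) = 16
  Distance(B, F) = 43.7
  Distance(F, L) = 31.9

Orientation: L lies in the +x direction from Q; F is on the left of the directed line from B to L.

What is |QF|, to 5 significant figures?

48.085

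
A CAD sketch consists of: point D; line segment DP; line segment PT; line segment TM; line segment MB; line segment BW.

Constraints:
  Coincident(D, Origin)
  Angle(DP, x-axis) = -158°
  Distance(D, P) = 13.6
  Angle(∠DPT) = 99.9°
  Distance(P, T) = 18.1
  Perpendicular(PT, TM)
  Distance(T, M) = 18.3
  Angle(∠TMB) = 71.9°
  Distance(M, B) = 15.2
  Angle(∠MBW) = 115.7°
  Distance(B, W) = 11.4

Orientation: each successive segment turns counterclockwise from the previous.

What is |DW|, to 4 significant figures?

11.99

∠TMB = 71.9° gives MB at 120.2° from the x-axis; with |MB| = 15.2, B = (1.432, -5.820). ∠MBW = 115.7° gives BW at -175.5° from the x-axis; with |BW| = 11.4, W = (-9.933, -6.714). Then |DW| = |W − D| = 11.99.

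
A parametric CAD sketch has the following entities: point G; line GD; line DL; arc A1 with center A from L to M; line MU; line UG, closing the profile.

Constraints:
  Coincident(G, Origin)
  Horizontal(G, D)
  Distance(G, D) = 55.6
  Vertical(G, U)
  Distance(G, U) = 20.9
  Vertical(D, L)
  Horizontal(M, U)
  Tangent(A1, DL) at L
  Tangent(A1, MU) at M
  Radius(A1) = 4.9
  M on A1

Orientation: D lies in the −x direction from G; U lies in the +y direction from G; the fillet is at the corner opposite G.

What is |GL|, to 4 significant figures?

57.86

G is at the origin; GD is horizontal with |GD| = 55.6 and D on the −x side, so D = (-55.60, 0.000). GU is vertical with |GU| = 20.9 and U on the +y side, so U = (0.000, 20.90). The virtual corner opposite G is at (-55.60, 20.90). Since A1 is tangent to DL there, AL ⟂ DL and since A1 is tangent to MU there, AM ⟂ MU, with radius 4.9, so the center A sits 4.9 in from both sides at A = (-50.70, 16.00). That places the tangent points at L = (-55.60, 16.00) on DL and M = (-50.70, 20.90) on MU. Then |GL| = |L − G| = 57.86.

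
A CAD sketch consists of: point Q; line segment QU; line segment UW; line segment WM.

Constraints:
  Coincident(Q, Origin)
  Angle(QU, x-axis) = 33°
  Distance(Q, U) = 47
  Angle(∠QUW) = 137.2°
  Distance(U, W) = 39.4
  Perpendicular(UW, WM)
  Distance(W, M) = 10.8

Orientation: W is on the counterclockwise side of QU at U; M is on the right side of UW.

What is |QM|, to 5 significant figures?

85.353

∠QUW = 137.2°, so UW runs at 33.0° + (180° − 137.2°) = 75.800° from the x-axis; with |UW| = 39.4, W = U + 39.4·(cos 75.800°, sin 75.800°) = (49.083, 63.794). The perpendicularity gives WM at right angles to UW; with |WM| = 10.8 on the right of UW, M = W + 10.8·(0.96945, -0.24531) = (59.553, 61.145). Then |QM| = |M − Q| = 85.353.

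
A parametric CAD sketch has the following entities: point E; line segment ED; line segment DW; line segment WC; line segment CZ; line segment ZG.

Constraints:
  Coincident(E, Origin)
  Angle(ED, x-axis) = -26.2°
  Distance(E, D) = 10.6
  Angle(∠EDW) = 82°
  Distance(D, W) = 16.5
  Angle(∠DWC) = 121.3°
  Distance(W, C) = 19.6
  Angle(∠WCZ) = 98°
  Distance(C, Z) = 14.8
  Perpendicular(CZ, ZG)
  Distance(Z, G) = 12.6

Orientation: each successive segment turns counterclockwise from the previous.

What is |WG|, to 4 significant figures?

18.80

E is at the origin; ED runs at -26.2° with length 10.6, so D = (9.511, -4.680). ∠EDW = 82.0° gives DW at 71.80° from the x-axis; with |DW| = 16.5, W = (14.66, 10.99). ∠DWC = 121.3° gives WC at 130.5° from the x-axis; with |WC| = 19.6, C = (1.935, 25.90). ∠WCZ = 98.0° gives CZ at -147.5° from the x-axis; with |CZ| = 14.8, Z = (-10.55, 17.95). CZ ⟂ ZG, so ZG runs at -57.50°; with |ZG| = 12.6, G = (-3.777, 7.320). Then |WG| = |G − W| = 18.80.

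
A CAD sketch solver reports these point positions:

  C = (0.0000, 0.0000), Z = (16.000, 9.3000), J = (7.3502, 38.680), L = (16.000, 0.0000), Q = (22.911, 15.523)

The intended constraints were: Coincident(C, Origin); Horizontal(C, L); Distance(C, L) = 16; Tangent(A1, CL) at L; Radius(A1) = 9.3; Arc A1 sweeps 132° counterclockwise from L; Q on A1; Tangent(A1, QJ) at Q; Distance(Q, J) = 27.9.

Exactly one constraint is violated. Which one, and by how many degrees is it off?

Tangent(A1, QJ) at Q — off by 8.10°.

C = (0.00, 0.00) ✓; C.y = 0.00, L.y = 0.00 ✓; |CL| = 16.00 ✓; ∠(ZL, LC) = 90.00° ✓; |ZL| = 9.300 ✓; bearing(Z→Q) − bearing(Z→L) = 132.0° ✓; |ZQ| = 9.300 ✓; ∠(ZQ, QJ) = 98.10° ✗; |QJ| = 27.90 ✓.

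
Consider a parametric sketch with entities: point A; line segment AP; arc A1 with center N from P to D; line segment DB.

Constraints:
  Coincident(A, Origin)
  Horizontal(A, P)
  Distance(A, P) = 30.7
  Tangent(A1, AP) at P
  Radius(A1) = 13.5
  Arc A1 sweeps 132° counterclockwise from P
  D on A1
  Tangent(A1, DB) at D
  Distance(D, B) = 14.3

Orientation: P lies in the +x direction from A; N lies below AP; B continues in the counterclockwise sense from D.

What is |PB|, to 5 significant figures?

33.163

On A1, P sits at bearing 90° from N; a 132° counterclockwise sweep puts D at bearing 222°, so D = N + 13.5·(cos 222°, sin 222°) = (20.668, -22.533). A1 meets DB tangentially, so ND is at right angles to DB, so DB runs along (−sin 222°, cos 222°); with |DB| = 14.3, B = (30.236, -33.160). Then |PB| = |B − P| = 33.163.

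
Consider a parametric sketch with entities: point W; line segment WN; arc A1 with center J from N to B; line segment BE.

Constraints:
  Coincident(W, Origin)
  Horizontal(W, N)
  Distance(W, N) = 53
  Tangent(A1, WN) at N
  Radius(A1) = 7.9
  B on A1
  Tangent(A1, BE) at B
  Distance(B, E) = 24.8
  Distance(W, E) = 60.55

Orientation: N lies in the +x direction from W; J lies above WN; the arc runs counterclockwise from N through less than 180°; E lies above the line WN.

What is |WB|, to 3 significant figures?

61.2

W is at the origin; W and N share the same y with |WN| = 53.0 and N on the +x side, so N = (53.0, 0.00). A1 meets WN tangentially, so JN is at right angles to WN, so J = N + (0, 7.9) = (53.0, 7.90). Since JB ⟂ BE (tangency), |JE| = √(7.9² + 24.8²) = 26.0 regardless of where B sits on A1. So E lies on both circle(W, 60.55) and circle(J, 26.0); the above-WN intersection is E = (50.3, 33.8). B is the foot of the tangent from E: B = (60.2, 11.1).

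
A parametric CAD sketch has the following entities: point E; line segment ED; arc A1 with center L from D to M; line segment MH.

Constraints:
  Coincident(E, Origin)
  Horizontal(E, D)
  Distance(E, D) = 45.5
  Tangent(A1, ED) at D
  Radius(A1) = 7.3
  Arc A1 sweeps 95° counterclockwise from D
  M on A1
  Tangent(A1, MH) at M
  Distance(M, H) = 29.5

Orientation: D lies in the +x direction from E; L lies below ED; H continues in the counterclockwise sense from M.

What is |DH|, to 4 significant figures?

37.62

On A1, D sits at bearing 90° from L; a 95° counterclockwise sweep puts M at bearing 185°, so M = L + 7.3·(cos 185°, sin 185°) = (38.23, -7.936). A1 meets MH tangentially, so LM is at right angles to MH, so MH runs along (−sin 185°, cos 185°); with |MH| = 29.5, H = (40.80, -37.32). Then |DH| = |H − D| = 37.62.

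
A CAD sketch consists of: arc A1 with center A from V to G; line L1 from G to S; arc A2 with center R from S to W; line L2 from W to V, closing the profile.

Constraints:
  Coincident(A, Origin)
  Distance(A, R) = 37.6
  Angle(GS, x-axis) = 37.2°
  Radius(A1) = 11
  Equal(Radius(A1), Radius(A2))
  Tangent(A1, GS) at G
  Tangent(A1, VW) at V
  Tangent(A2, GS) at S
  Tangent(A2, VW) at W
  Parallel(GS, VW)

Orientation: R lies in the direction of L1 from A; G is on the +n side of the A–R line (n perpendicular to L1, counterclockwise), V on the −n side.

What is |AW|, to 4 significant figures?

39.18

Tangency of A1 to both parallel lines with radius 11.0 puts G and V at A ± 11.0·n: G = (-6.651, 8.762), V = (6.651, -8.762). Equal radii place S and W the same way about R: S = R + 11.0·n = (23.30, 31.49), W = R − 11.0·n = (36.60, 13.97). Then |AW| = |W − A| = 39.18.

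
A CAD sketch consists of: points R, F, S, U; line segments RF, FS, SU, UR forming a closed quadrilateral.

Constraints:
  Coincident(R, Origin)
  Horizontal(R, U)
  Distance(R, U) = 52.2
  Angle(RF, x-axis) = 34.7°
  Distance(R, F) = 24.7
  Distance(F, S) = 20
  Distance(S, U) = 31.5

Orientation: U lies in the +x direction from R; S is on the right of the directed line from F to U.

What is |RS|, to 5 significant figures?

22.068

Checks: |FS| = 20.00 ✓; |SU| = 31.50 ✓.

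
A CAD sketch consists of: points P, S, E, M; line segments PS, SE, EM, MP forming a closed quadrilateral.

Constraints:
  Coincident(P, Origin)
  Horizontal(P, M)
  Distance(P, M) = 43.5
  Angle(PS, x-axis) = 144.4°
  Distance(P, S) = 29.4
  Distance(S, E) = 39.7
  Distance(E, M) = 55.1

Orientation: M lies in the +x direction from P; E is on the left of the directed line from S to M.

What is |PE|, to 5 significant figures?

42.233

P is at the origin; P and M share the same y with |PM| = 43.5 and M in +x, so M = (43.5, 0). PS runs at 144.4° with |PS| = 29.4, so S = (-23.905, 17.114). E is determined by |SE| = 39.7 and |EM| = 55.1 together: it lies at the intersection of circle(S, 39.7) and circle(M, 55.1). With |SM| = 69.544, the foot of the radical line on SM is 24.276 from S and the perpendicular offset is √(39.7² − 24.276²) = 31.413. Taking the left-of-SM solution: E = (7.3545, 41.587).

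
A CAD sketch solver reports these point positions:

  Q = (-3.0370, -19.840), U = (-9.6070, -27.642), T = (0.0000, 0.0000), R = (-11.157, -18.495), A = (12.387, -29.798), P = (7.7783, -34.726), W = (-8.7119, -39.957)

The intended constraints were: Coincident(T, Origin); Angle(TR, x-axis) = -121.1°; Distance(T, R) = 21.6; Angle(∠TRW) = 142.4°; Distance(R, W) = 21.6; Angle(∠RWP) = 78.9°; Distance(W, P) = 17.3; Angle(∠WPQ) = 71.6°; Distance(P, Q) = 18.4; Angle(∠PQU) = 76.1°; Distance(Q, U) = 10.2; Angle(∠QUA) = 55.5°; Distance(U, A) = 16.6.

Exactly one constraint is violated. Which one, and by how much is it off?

Distance(U, A) = 16.6 — off by 5.50.

T = (0.00, 0.00) ✓; TR at -121.1° ✓; |TR| = 21.60 ✓; ∠TRW = 142.4° ✓; |RW| = 21.60 ✓; ∠RWP = 78.90° ✓; |WP| = 17.30 ✓; ∠WPQ = 71.60° ✓; |PQ| = 18.40 ✓; ∠PQU = 76.10° ✓; |QU| = 10.20 ✓; ∠QUA = 55.50° ✓; |UA| = 22.10 ✗.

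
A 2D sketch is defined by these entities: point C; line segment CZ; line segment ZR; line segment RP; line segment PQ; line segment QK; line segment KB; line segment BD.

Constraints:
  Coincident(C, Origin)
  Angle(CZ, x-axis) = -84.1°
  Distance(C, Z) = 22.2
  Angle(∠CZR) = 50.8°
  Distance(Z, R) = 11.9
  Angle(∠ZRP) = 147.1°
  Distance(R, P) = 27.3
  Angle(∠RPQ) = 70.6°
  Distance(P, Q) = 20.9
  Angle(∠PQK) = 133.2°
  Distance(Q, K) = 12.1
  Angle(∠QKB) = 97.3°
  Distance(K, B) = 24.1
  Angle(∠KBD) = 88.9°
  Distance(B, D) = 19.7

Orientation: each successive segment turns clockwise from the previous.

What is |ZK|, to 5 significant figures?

26.466

∠RPQ = 70.6° gives PQ at 4.4000° from the x-axis; with |PQ| = 20.9, Q = (2.1575, 11.033). ∠PQK = 133.2° gives QK at -42.400° from the x-axis; with |QK| = 12.1, K = (11.093, 2.8737). Then |ZK| = |K − Z| = 26.466.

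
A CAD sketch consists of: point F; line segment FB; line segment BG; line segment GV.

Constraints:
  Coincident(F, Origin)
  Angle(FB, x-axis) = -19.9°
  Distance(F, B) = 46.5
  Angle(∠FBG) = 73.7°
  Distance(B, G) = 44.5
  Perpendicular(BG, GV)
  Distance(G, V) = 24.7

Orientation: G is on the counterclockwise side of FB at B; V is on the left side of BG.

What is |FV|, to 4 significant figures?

37.23

∠FBG = 73.7°, so BG runs at -19.9° + (180° − 73.7°) = 86.40° from the x-axis; with |BG| = 44.5, G = B + 44.5·(cos 86.40°, sin 86.40°) = (46.52, 28.58). BG is perpendicular to GV; with |GV| = 24.7 on the left of BG, V = G + 24.7·(-0.9980, 0.06279) = (21.87, 30.14). Then |FV| = |V − F| = 37.23.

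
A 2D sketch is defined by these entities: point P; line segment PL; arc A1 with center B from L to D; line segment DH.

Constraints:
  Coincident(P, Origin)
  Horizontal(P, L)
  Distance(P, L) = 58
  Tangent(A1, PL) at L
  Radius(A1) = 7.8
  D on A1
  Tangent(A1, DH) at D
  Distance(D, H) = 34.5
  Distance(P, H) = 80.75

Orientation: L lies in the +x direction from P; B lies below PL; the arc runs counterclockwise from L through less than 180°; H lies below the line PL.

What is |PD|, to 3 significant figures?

52.7

P is at the origin; P and L share the same y with |PL| = 58.0 and L on the +x side, so L = (58.0, 0.00). A1 meets PL tangentially, so BL is at right angles to PL, so B = L + (0, -7.8) = (58.0, -7.80). Since BD ⟂ DH (tangency), |BH| = √(7.8² + 34.5²) = 35.4 regardless of where D sits on A1. So H lies on both circle(P, 80.75) and circle(B, 35.4); the below-PL intersection is H = (69.4, -41.3). D is the foot of the tangent from H: D = (51.4, -11.9).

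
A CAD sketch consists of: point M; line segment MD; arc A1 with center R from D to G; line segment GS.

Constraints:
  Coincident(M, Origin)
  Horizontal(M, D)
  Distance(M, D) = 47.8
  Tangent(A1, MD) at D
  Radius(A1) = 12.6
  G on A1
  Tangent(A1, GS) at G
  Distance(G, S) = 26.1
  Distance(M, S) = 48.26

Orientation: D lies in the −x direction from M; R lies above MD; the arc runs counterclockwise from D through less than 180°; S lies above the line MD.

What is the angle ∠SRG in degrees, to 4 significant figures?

64.23°

Checks: |RG| = 12.60 ✓; ∠(RG, GS) = 90.00° ✓; |GS| = 26.10 ✓; |MS| = 48.26 ✓.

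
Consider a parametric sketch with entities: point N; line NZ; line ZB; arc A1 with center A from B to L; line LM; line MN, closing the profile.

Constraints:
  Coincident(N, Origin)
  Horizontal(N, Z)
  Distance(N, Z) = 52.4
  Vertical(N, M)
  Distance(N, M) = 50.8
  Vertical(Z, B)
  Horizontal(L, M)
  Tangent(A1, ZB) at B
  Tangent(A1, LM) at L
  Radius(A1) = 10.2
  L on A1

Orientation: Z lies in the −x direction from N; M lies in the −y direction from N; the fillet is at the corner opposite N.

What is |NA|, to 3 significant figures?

58.6

NM is vertical with |NM| = 50.8 and M on the −y side, so M = (0.00, -50.8). The virtual corner opposite N is at (-52.4, -50.8). Tangency of A1 to ZB means the radius AB is perpendicular to ZB and the tangent condition forces AL to be normal to LM, with radius 10.2, so the center A sits 10.2 in from both sides at A = (-42.2, -40.6). Then |NA| = |A − N| = 58.6.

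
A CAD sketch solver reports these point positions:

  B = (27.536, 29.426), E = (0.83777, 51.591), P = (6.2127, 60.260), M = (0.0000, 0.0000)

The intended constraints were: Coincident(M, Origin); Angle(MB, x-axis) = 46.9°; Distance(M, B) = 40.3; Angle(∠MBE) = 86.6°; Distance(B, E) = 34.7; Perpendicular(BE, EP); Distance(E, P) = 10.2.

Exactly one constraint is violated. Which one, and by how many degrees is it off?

Perpendicular(BE, EP) — off by 7.90°.

M = (0.00, 0.00) ✓; MB at 46.90° ✓; |MB| = 40.30 ✓; ∠MBE = 86.60° ✓; |BE| = 34.70 ✓; ∠(BE, EP) = 82.10° ✗; |EP| = 10.20 ✓.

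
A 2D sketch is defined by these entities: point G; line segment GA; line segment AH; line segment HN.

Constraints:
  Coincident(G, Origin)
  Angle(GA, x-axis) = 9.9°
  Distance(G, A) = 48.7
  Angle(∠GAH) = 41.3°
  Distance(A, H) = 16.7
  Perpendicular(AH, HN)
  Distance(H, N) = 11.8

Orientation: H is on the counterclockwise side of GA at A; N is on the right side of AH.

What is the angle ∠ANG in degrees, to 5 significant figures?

79.105°

∠GAH = 41.3°, so AH runs at 9.9° + (180° − 41.3°) = 148.60° from the x-axis; with |AH| = 16.7, H = A + 16.7·(cos 148.60°, sin 148.60°) = (33.721, 17.074). AH ⟂ HN; with |HN| = 11.8 on the right of AH, N = H + 11.8·(0.52101, 0.85355) = (39.868, 27.146). Then cos ∠ANG = NA·NG / (|NA||NG|), giving 79.105°.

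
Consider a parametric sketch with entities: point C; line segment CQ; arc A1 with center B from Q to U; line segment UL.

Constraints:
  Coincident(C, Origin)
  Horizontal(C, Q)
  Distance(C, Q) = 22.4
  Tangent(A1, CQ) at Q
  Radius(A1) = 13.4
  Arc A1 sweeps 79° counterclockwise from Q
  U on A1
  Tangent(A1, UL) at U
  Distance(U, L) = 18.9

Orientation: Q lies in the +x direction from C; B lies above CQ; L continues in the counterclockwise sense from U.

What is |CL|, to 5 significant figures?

48.966

On A1, Q sits at bearing -90° from B; a 79° counterclockwise sweep puts U at bearing -11°, so U = B + 13.4·(cos -11°, sin -11°) = (35.554, 10.843). Since A1 is tangent to UL there, BU ⟂ UL, so UL runs along (−sin -11°, cos -11°); with |UL| = 18.9, L = (39.160, 29.396). Then |CL| = |L − C| = 48.966.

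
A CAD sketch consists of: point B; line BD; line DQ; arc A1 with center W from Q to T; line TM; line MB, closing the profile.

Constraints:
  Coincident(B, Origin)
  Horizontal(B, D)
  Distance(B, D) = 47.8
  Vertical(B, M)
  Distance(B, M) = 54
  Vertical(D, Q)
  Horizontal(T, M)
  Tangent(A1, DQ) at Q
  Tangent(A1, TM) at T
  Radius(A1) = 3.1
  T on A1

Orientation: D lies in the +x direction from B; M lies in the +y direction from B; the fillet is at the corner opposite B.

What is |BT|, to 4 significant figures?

70.10

B is at the origin; BD is horizontal with |BD| = 47.8 and D on the +x side, so D = (47.80, 0.000). B and M share the same x with |BM| = 54.0 and M on the +y side, so M = (0.000, 54.00). The virtual corner opposite B is at (47.80, 54.00). A1 meets DQ tangentially, so WQ is at right angles to DQ and since A1 is tangent to TM there, WT ⟂ TM, with radius 3.1, so the center W sits 3.1 in from both sides at W = (44.70, 50.90). That places the tangent points at Q = (47.80, 50.90) on DQ and T = (44.70, 54.00) on TM. Then |BT| = |T − B| = 70.10.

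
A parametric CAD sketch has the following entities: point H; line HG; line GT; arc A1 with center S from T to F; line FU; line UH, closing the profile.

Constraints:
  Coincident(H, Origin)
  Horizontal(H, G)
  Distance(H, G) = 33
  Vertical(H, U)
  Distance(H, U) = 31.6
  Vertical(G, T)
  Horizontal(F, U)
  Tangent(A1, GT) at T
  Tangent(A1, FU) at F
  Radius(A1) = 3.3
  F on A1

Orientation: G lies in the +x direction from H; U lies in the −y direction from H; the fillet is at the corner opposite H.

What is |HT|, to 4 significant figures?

43.47

H is at the origin; H and G share the same y with |HG| = 33.0 and G on the +x side, so G = (33.00, 0.000). HU is vertical with |HU| = 31.6 and U on the −y side, so U = (0.000, -31.60). The virtual corner opposite H is at (33.00, -31.60). Since A1 is tangent to GT there, ST ⟂ GT and since A1 is tangent to FU there, SF ⟂ FU, with radius 3.3, so the center S sits 3.3 in from both sides at S = (29.70, -28.30). That places the tangent points at T = (33.00, -28.30) on GT and F = (29.70, -31.60) on FU. Then |HT| = |T − H| = 43.47.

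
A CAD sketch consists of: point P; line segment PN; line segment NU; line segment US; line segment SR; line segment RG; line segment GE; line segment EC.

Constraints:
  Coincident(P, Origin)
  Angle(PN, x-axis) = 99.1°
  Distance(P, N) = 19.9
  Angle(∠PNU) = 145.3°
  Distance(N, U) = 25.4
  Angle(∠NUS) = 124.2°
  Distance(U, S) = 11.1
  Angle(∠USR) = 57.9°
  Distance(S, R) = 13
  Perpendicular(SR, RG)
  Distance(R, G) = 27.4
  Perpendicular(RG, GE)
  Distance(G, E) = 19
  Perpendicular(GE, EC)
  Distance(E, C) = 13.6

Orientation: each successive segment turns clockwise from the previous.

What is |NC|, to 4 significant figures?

37.44

RG is perpendicular to GE, so GE runs at 66.50°; with |GE| = 19.0, E = (-3.932, 60.64). GE is perpendicular to EC, so EC runs at -23.50°; with |EC| = 13.6, C = (8.540, 55.22). Then |NC| = |C − N| = 37.44.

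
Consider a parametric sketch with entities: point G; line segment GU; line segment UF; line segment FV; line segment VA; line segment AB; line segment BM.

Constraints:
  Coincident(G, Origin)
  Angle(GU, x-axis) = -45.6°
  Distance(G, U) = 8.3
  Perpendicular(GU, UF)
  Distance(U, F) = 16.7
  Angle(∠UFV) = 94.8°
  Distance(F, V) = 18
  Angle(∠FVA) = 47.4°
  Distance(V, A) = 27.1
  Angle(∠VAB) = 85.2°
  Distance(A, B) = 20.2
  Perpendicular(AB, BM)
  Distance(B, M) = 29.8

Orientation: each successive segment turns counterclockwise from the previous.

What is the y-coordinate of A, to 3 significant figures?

-7.23

∠UFV = 94.8° gives FV at 130° from the x-axis; with |FV| = 18.0, V = (6.27, 19.6). ∠FVA = 47.4° gives VA at -97.8° from the x-axis; with |VA| = 27.1, A = (2.59, -7.23). So A.y = -7.23.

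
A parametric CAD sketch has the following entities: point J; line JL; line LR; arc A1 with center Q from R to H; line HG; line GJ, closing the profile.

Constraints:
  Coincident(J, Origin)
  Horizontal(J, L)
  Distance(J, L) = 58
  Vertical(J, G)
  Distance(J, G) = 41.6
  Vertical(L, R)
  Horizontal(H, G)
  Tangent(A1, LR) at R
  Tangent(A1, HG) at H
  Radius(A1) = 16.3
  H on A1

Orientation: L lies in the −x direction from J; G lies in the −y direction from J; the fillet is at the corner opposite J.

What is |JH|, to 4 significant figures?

58.90

J is at the origin; J and L share the same y with |JL| = 58.0 and L on the −x side, so L = (-58.00, 0.000). JG is vertical with |JG| = 41.6 and G on the −y side, so G = (0.000, -41.60). The virtual corner opposite J is at (-58.00, -41.60). Tangency of A1 to LR means the radius QR is perpendicular to LR and since A1 is tangent to HG there, QH ⟂ HG, with radius 16.3, so the center Q sits 16.3 in from both sides at Q = (-41.70, -25.30). That places the tangent points at R = (-58.00, -25.30) on LR and H = (-41.70, -41.60) on HG. Then |JH| = |H − J| = 58.90.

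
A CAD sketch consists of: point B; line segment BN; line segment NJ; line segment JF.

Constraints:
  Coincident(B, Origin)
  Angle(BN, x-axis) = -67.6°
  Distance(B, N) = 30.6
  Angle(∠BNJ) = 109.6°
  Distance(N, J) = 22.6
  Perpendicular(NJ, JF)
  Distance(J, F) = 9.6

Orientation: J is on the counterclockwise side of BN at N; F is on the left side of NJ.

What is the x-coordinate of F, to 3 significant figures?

33.8

B is at the origin; BN runs at -67.6° with length 30.6, so N = 30.6·(cos -67.6°, sin -67.6°) = (11.7, -28.3). ∠BNJ = 109.6°, so NJ runs at -67.6° + (180° − 109.6°) = 2.80° from the x-axis; with |NJ| = 22.6, J = N + 22.6·(cos 2.80°, sin 2.80°) = (34.2, -27.2). The perpendicularity gives JF at right angles to NJ; with |JF| = 9.6 on the left of NJ, F = J + 9.6·(-0.0488, 0.999) = (33.8, -17.6). So F.x = 33.8.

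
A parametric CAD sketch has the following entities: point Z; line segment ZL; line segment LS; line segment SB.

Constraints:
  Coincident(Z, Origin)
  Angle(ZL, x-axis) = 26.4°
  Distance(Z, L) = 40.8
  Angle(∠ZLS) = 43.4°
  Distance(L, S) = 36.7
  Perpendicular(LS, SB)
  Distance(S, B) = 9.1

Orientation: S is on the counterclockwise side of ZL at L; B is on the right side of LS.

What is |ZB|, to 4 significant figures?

37.80

∠ZLS = 43.4°, so LS runs at 26.4° + (180° − 43.4°) = 163.0° from the x-axis; with |LS| = 36.7, S = L + 36.7·(cos 163.0°, sin 163.0°) = (1.449, 28.87). LS is perpendicular to SB; with |SB| = 9.1 on the right of LS, B = S + 9.1·(0.2924, 0.9563) = (4.109, 37.57). Then |ZB| = |B − Z| = 37.80.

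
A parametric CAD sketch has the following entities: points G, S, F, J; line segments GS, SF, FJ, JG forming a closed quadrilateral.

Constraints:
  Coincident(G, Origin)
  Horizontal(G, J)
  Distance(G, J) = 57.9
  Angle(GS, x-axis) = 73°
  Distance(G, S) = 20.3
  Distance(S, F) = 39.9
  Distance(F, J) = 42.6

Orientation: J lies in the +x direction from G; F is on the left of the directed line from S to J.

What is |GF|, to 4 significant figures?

56.36

Checks: |SF| = 39.90 ✓; |FJ| = 42.60 ✓.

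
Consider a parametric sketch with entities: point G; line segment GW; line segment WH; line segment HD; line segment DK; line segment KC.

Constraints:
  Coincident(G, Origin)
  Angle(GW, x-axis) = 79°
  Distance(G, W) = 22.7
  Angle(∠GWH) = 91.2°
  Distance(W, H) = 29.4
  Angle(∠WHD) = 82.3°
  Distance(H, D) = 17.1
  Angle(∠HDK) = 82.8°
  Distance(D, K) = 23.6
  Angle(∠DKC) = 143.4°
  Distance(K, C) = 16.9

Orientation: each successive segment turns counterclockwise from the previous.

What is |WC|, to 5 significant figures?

6.6469

G is at the origin; GW runs at 79.0° with length 22.7, so W = (4.3314, 22.283). ∠GWH = 91.2° gives WH at 167.80° from the x-axis; with |WH| = 29.4, H = (-24.405, 28.496). ∠WHD = 82.3° gives HD at -94.500° from the x-axis; with |HD| = 17.1, D = (-25.746, 11.449). ∠HDK = 82.8° gives DK at 2.7000° from the x-axis; with |DK| = 23.6, K = (-2.1725, 12.560). ∠DKC = 143.4° gives KC at 39.300° from the x-axis; with |KC| = 16.9, C = (10.905, 23.264). Then |WC| = |C − W| = 6.6469.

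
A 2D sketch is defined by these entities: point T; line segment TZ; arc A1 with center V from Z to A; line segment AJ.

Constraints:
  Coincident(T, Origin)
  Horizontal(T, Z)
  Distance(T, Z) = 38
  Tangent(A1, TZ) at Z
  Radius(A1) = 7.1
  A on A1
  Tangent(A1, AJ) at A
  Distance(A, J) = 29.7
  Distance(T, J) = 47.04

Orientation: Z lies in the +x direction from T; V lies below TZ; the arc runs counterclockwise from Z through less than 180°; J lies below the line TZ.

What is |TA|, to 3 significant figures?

31.6

Checks: ∠(VZ, ZT) = 90.00° ✓; |VZ| = 7.100 ✓; |VA| = 7.100 ✓; ∠(VA, AJ) = 90.00° ✓; |AJ| = 29.70 ✓; |TJ| = 47.04 ✓.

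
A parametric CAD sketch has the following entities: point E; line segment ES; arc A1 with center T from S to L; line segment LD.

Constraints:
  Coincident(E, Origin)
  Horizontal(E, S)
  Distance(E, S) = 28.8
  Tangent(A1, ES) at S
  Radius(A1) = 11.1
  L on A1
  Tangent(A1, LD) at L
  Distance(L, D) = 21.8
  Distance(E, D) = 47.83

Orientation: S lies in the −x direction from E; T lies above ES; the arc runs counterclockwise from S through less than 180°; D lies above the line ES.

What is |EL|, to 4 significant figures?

26.35

Checks: |ES| = 28.80 ✓; |TL| = 11.10 ✓; ∠(TL, LD) = 90.00° ✓; |LD| = 21.80 ✓; |ED| = 47.83 ✓.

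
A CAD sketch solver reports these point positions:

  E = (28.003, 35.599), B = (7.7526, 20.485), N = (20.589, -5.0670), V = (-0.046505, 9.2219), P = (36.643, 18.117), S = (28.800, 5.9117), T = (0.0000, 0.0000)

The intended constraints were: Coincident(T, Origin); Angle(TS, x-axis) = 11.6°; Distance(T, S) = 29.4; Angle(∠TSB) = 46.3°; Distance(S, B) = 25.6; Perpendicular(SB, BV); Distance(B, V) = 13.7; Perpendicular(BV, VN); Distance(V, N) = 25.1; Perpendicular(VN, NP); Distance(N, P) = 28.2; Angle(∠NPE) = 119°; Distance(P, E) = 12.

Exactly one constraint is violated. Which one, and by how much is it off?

Distance(P, E) = 12 — off by 7.50.

T = (0.00, 0.00) ✓; TS at 11.60° ✓; |TS| = 29.40 ✓; ∠TSB = 46.30° ✓; |SB| = 25.60 ✓; ∠(SB, BV) = 90.00° ✓; |BV| = 13.70 ✓; ∠(BV, VN) = 90.00° ✓; |VN| = 25.10 ✓; ∠(VN, NP) = 90.00° ✓; |NP| = 28.20 ✓; ∠NPE = 119.0° ✓; |PE| = 19.50 ✗.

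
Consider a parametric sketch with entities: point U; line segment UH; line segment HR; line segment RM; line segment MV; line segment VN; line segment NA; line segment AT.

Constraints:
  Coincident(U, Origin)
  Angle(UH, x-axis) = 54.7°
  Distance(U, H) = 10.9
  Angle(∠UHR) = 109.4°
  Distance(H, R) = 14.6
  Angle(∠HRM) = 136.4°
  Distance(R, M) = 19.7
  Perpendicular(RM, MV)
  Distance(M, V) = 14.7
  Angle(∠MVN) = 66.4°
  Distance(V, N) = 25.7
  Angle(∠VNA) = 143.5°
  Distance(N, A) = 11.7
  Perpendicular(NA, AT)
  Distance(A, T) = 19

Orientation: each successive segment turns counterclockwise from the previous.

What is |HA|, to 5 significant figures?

15.825

∠MVN = 66.4° gives VN at 12.500° from the x-axis; with |VN| = 25.7, N = (0.79120, 15.742). ∠VNA = 143.5° gives NA at 49.000° from the x-axis; with |NA| = 11.7, A = (8.4671, 24.572). Then |HA| = |A − H| = 15.825.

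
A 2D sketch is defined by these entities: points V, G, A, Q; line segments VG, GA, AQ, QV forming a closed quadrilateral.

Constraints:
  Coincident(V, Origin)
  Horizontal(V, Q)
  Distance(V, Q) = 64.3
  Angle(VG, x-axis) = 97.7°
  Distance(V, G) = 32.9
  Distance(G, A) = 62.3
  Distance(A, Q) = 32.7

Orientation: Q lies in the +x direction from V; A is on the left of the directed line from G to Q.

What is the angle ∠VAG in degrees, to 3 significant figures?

29.5°

V is at the origin; V and Q share the same y with |VQ| = 64.3 and Q in +x, so Q = (64.3, 0). VG runs at 97.7° with |VG| = 32.9, so G = (-4.41, 32.6). A is determined by |GA| = 62.3 and |AQ| = 32.7 together: it lies at the intersection of circle(G, 62.3) and circle(Q, 32.7). With |GQ| = 76.1, the foot of the radical line on GQ is 56.5 from G and the perpendicular offset is √(62.3² − 56.5²) = 26.2. Taking the left-of-GQ solution: A = (57.9, 32.1).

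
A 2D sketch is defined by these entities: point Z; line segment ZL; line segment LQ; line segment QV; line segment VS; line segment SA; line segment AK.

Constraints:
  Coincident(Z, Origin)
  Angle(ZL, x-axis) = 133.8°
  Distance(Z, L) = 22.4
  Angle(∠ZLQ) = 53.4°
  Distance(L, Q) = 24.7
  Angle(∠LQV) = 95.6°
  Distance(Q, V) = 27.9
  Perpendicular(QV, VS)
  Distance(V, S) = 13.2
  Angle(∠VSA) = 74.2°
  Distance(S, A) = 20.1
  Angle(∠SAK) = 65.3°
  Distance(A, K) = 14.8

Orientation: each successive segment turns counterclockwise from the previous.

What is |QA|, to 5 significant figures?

11.531

The perpendicularity gives VS at right angles to QV, so VS runs at 74.800°; with |VS| = 13.2, S = (10.762, -2.7635). ∠VSA = 74.2° gives SA at -179.40° from the x-axis; with |SA| = 20.1, A = (-9.3372, -2.9740). Then |QA| = |A − Q| = 11.531.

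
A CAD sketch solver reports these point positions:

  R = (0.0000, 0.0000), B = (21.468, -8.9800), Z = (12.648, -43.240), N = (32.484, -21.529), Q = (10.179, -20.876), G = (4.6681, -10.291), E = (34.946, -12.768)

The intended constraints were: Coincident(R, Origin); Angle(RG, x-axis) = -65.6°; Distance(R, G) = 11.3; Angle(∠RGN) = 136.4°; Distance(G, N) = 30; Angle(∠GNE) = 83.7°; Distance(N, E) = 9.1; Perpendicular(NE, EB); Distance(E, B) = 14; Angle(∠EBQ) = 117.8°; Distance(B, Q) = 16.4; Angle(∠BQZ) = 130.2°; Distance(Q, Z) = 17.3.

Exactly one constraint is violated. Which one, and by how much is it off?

Distance(Q, Z) = 17.3 — off by 5.20.

R = (0.00, 0.00) ✓; RG at -65.60° ✓; |RG| = 11.30 ✓; ∠RGN = 136.4° ✓; |GN| = 30.00 ✓; ∠GNE = 83.70° ✓; |NE| = 9.100 ✓; ∠(NE, EB) = 90.00° ✓; |EB| = 14.00 ✓; ∠EBQ = 117.8° ✓; |BQ| = 16.40 ✓; ∠BQZ = 130.2° ✓; |QZ| = 22.50 ✗.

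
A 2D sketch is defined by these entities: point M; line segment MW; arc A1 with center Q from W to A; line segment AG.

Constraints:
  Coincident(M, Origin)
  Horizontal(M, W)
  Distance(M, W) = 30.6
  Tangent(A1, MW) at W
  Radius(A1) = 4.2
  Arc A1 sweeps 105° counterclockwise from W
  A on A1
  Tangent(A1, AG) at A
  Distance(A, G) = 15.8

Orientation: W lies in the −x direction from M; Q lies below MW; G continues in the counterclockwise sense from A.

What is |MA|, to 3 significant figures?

35.1

A1 meets MW tangentially, so QW is at right angles to MW, so Q = W + (0, -4.2) = (-30.6, -4.20). On A1, W sits at bearing 90° from Q; a 105° counterclockwise sweep puts A at bearing 195°, so A = Q + 4.2·(cos 195°, sin 195°) = (-34.7, -5.29). Then |MA| = |A − M| = 35.1.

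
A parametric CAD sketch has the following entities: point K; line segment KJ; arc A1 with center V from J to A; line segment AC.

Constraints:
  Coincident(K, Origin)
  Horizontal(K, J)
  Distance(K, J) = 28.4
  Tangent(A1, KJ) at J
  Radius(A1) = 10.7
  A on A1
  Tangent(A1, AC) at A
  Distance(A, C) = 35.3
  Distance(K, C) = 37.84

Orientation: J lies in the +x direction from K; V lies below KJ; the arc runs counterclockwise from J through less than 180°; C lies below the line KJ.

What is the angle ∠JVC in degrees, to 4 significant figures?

137.0°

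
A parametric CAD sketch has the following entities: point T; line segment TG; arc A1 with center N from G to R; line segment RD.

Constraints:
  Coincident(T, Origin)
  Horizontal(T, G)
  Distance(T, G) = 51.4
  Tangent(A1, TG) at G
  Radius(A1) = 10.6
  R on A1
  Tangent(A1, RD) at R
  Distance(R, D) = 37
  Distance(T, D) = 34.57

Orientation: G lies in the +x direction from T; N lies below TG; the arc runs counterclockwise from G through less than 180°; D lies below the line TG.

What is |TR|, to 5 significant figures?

43.952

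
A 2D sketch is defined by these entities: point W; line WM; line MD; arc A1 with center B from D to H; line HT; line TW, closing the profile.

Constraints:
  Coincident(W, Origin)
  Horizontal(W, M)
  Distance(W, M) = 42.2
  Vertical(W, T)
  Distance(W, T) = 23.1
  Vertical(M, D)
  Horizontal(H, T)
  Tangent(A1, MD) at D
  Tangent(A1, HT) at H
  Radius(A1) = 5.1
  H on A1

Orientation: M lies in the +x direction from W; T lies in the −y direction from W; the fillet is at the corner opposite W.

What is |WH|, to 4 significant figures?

43.70

W is at the origin; WM is horizontal with |WM| = 42.2 and M on the +x side, so M = (42.20, 0.000). W and T share the same x with |WT| = 23.1 and T on the −y side, so T = (0.000, -23.10). The virtual corner opposite W is at (42.20, -23.10). Since A1 is tangent to MD there, BD ⟂ MD and A1 meets HT tangentially, so BH is at right angles to HT, with radius 5.1, so the center B sits 5.1 in from both sides at B = (37.10, -18.00). That places the tangent points at D = (42.20, -18.00) on MD and H = (37.10, -23.10) on HT. Then |WH| = |H − W| = 43.70.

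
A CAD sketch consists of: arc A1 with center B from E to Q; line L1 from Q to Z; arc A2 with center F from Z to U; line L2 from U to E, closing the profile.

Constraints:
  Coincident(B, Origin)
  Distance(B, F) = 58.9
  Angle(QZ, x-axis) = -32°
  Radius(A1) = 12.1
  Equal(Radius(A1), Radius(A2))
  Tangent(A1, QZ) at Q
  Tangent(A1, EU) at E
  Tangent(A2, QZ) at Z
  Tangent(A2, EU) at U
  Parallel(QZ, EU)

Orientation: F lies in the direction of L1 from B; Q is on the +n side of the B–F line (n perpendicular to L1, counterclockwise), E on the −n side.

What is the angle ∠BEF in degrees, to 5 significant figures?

78.391°

B is at the origin and F lies 58.9 along u from B, so F = 58.9·u = (49.950, -31.212). Tangency of A1 to both parallel lines with radius 12.1 puts Q and E at B ± 12.1·n: Q = (6.4120, 10.261), E = (-6.4120, -10.261). Then cos ∠BEF = EB·EF / (|EB||EF|), giving 78.391°.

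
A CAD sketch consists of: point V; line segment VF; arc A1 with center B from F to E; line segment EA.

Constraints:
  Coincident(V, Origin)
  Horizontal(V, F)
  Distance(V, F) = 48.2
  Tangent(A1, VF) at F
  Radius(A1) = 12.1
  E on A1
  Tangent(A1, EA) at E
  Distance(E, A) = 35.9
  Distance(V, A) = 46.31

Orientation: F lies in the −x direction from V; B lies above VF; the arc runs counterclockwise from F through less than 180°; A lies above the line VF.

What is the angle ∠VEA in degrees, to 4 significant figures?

77.81°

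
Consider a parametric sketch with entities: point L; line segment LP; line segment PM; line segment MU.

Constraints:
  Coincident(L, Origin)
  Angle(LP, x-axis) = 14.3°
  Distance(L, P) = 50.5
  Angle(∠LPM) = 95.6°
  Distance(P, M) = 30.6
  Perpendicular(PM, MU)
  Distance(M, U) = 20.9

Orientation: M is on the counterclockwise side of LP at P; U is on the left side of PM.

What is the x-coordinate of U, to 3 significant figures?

23.6

L is at the origin; LP runs at 14.3° with length 50.5, so P = 50.5·(cos 14.3°, sin 14.3°) = (48.9, 12.5). ∠LPM = 95.6°, so PM runs at 14.3° + (180° − 95.6°) = 98.7° from the x-axis; with |PM| = 30.6, M = P + 30.6·(cos 98.7°, sin 98.7°) = (44.3, 42.7). PM ⟂ MU; with |MU| = 20.9 on the left of PM, U = M + 20.9·(-0.988, -0.151) = (23.6, 39.6). So U.x = 23.6.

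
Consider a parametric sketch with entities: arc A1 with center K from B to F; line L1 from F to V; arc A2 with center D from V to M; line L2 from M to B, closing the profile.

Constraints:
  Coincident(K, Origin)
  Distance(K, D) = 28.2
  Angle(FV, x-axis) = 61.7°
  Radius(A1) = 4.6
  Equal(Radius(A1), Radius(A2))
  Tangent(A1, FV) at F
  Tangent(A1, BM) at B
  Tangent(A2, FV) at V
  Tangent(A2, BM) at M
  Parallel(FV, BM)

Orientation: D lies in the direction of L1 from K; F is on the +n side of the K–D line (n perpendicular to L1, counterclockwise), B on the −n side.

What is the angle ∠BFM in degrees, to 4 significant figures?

71.93°

Tangency of A1 to both parallel lines with radius 4.6 puts F and B at K ± 4.6·n: F = (-4.050, 2.181), B = (4.050, -2.181). Equal radii place V and M the same way about D: V = D + 4.6·n = (9.319, 27.01), M = D − 4.6·n = (17.42, 22.65). Then cos ∠BFM = FB·FM / (|FB||FM|), giving 71.93°.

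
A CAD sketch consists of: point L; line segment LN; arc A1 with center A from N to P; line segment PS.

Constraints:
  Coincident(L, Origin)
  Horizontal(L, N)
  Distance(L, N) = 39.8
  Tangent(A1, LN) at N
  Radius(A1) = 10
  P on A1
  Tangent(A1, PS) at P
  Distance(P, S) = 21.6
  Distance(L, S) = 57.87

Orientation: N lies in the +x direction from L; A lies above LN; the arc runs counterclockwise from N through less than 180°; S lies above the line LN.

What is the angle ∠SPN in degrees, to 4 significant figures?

132.6°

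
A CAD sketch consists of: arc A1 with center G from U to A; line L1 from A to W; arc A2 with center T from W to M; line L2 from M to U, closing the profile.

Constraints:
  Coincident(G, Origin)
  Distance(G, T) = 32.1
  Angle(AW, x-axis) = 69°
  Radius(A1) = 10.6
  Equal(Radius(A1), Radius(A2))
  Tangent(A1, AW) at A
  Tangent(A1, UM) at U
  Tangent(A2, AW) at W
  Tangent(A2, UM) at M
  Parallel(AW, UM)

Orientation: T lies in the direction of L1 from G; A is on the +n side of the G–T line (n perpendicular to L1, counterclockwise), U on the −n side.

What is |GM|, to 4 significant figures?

33.80

Tangency of A1 to both parallel lines with radius 10.6 puts A and U at G ± 10.6·n: A = (-9.896, 3.799), U = (9.896, -3.799). Equal radii place W and M the same way about T: W = T + 10.6·n = (1.608, 33.77), M = T − 10.6·n = (21.40, 26.17). Then |GM| = |M − G| = 33.80.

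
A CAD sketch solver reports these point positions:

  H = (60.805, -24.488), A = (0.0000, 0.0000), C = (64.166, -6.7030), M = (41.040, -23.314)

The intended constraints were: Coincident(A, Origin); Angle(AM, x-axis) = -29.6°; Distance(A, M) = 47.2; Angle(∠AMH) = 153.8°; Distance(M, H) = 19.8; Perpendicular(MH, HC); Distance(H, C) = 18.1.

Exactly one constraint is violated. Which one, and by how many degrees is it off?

Perpendicular(MH, HC) — off by 7.30°.

A = (0.00, 0.00) ✓; AM at -29.60° ✓; |AM| = 47.20 ✓; ∠AMH = 153.8° ✓; |MH| = 19.80 ✓; ∠(MH, HC) = 82.70° ✗; |HC| = 18.10 ✓.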